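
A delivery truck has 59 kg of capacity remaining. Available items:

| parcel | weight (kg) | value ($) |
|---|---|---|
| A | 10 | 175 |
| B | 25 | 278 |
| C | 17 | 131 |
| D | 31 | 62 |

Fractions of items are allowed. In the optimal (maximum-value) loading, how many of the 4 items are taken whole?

Sort by value per unit weight and fill in that order.
Ratios (sorted): A 17.50, B 11.12, C 7.71, D 2.00
take A (10 @ 175); take B (25 @ 278); take C (17 @ 131); take 7/31 of D → 14.00. Capacity used 59/59.
3 item(s) taken whole; one partial (take 7/31 of D).

3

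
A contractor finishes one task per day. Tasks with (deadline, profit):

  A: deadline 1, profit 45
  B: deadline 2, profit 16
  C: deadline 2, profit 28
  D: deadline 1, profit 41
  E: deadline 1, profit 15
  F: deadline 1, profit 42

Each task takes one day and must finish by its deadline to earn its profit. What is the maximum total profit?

73

Take jobs in profit order; each goes to the latest open slot no later than its deadline.
By profit: A(d1,45), F(d1,42), D(d1,41), C(d2,28), B(d2,16), E(d1,15)
A→slot 1; F skipped; D skipped; C→slot 2; B skipped; E skipped.
Profit = 45 + 28 = 73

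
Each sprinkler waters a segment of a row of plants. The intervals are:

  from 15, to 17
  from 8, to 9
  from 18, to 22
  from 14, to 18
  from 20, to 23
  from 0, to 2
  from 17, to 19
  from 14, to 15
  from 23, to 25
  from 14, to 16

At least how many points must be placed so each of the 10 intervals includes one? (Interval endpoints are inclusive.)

Process intervals by earliest right end; each time one isn't hit yet, stab at its right endpoint.
By right end: [0,2]  [8,9]  [14,15]  [14,16]  [15,17]  [14,18]  [17,19]  [18,22]  [20,23]  [23,25]
[0,2] uncovered → point at 2; [8,9] uncovered → point at 9; [14,15] uncovered → point at 15; [17,19] uncovered → point at 19; [20,23] uncovered → point at 23.
Points: 2, 9, 15, 19, 23 (5 total).

5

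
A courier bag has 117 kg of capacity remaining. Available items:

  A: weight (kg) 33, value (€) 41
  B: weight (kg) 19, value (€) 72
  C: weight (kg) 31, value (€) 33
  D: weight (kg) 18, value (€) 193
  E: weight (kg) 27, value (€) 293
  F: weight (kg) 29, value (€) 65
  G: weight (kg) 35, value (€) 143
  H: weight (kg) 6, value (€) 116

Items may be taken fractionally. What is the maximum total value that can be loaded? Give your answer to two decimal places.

843.90

Sort by value per unit weight and fill in that order.
Order: H (116/6=19.33) > E (293/27=10.85) > D (193/18=10.72) > G (143/35=4.09) > B (72/19=3.79) > F (65/29=2.24) > A (41/33=1.24) > C (33/31=1.06)
Fill: take H (6 @ 116) → take E (27 @ 293) → take D (18 @ 193) → take G (35 @ 143) → take B (19 @ 72) → take 12/29 of F → 26.90; 117/117 used.
Total value = 843.90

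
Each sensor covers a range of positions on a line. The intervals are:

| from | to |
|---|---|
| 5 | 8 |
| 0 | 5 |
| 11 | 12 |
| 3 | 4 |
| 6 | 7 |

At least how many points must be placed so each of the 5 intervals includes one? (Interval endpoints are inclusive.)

Sort by right endpoint; whenever an interval is uncovered, place a point at its right end.
By right end: [3,4]  [0,5]  [6,7]  [5,8]  [11,12]
[3,4] uncovered → point at 4; [6,7] uncovered → point at 7; [11,12] uncovered → point at 12.
Points: 4, 7, 12 (3 total).

3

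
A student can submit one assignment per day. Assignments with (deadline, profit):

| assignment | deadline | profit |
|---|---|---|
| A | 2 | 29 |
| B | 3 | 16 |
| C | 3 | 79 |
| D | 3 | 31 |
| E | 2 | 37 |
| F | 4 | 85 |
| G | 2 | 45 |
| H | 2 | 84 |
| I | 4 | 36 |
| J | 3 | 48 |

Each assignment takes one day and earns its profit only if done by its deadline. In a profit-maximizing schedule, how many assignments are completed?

Take jobs in profit order; each goes to the latest open slot no later than its deadline.
Profit order: F=85 H=84 C=79 J=48 G=45 E=37 I=36 D=31 A=29 B=16
Assign: F→slot 4, H→slot 2, C→slot 3, J→slot 1, G skipped, E skipped, I skipped, D skipped, A skipped, B skipped.
Slots: [1:J] [2:H] [3:C] [4:F]
4 of 10 scheduled.

4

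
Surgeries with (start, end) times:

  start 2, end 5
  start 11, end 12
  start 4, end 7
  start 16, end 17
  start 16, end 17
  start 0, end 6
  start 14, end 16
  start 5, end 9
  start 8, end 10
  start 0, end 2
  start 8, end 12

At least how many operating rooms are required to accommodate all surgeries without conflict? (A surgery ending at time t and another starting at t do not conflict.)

3

starts: [0, 0, 2, 4, 5, 8, 8, 11, 14, 16, 16]
ends:   [2, 5, 6, 7, 9, 10, 12, 12, 16, 17, 17]
s0→1 s0→2 e2→1 s2→2 s4→3  — peak 3.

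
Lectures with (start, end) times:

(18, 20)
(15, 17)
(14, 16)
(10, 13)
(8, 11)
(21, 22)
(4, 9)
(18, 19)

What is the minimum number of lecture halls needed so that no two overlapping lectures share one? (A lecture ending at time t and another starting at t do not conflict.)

2

Events (time:±→running): 4:+→1 8:+→2 … peak 2.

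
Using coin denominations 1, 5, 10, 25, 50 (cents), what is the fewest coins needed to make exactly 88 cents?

88 = 1×50 + 1×25 + 1×10 + 3×1
Total coins = 1 + 1 + 1 + 3 = 6

6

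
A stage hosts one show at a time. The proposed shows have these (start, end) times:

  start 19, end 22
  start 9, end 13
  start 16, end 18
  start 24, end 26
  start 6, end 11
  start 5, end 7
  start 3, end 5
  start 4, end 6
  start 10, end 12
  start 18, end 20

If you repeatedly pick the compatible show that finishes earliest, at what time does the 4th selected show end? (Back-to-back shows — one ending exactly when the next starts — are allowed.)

18

Sorted by end: (3,5)  (4,6)  (5,7)  (6,11)  (10,12)  (9,13)  (16,18)  (18,20)  (19,22)  (24,26)
take (3,5); take (5,7); take (10,12); take (16,18); take (18,20); skip (19,22); take (24,26).
Selected: (3,5) (5,7) (10,12) (16,18) (18,20) (24,26)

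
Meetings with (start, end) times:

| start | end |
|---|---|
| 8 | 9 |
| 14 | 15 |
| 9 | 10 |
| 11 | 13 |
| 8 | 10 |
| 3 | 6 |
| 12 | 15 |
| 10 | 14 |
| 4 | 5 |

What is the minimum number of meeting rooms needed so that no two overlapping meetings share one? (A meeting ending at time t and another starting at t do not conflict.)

starts: [3, 4, 8, 8, 9, 10, 11, 12, 14]
ends:   [5, 6, 9, 10, 10, 13, 14, 15, 15]
s3→1 s4→2 e5→1 e6→0 s8→1 s8→2 e9→1 s9→2 e10→1 e10→0 s10→1 s11→2 s12→3  — peak 3.

3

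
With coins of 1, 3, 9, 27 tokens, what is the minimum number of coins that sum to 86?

6

86 = 3×27 + 1×3 + 2×1
Total coins = 3 + 1 + 2 = 6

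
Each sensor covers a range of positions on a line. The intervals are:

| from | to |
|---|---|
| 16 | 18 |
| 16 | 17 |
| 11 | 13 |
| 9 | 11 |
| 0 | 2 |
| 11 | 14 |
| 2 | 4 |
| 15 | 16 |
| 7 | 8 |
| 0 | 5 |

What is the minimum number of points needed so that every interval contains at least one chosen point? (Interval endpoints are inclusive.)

4

Sorted: [0,2] [2,4] [0,5] [7,8] [9,11] [11,13] [11,14] [15,16] [16,17] [16,18]
{[0,2],[2,4],[0,5]} hit by 2; {[7,8]} hit by 8; {[9,11],[11,13],[11,14]} hit by 11; {[15,16],[16,17],[16,18]} hit by 16.
Points: 2, 8, 11, 16 (4 total).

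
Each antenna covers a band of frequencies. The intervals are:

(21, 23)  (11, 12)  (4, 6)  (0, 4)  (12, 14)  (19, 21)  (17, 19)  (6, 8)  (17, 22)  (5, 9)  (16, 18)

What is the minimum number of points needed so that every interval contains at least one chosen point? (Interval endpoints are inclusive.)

5

Process intervals by earliest right end; each time one isn't hit yet, stab at its right endpoint.
By right end: [0,4]  [4,6]  [6,8]  [5,9]  [11,12]  [12,14]  [16,18]  [17,19]  [19,21]  [17,22]  [21,23]
[0,4] uncovered → point at 4; [6,8] uncovered → point at 8; [11,12] uncovered → point at 12; [16,18] uncovered → point at 18; [19,21] uncovered → point at 21.
Points: 4, 8, 12, 18, 21 (5 total).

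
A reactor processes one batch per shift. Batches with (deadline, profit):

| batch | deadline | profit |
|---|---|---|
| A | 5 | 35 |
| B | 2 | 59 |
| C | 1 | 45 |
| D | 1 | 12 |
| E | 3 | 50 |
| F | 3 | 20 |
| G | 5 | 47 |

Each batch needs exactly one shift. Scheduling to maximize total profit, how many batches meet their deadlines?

5

Take jobs in profit order; each goes to the latest open slot no later than its deadline.
By profit: B(d2,59), E(d3,50), G(d5,47), C(d1,45), A(d5,35), F(d3,20), D(d1,12)
B→slot 2; E→slot 3; G→slot 5; C→slot 1; A→slot 4; F skipped; D skipped.
5 of 7 scheduled.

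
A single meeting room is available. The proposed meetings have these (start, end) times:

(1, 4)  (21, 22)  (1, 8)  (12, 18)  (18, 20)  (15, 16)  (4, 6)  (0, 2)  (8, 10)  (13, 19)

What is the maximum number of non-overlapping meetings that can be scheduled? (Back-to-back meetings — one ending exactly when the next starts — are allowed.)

Order by finish time; keep every interval that doesn't clash with the previous kept one.
Sorted by end: (0,2)  (1,4)  (4,6)  (1,8)  (8,10)  (15,16)  (12,18)  (13,19)  (18,20)  (21,22)
take (0,2); skip (1,4); take (4,6); take (8,10); take (15,16); skip (12,18); skip (13,19); take (18,20); take (21,22).
Selected 6 meetings.

6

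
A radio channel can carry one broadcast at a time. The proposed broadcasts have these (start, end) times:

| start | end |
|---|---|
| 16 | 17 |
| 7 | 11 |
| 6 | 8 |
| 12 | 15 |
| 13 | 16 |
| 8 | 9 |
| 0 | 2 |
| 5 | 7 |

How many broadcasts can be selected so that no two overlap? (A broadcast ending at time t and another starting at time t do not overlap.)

5

Order by finish time; keep every interval that doesn't clash with the previous kept one.
By end time: (0,2), (5,7), (6,8), (8,9), (7,11), (12,15), (13,16), (16,17).
Pick (0,2); next start ≥ 2 → (5,7); next start ≥ 7 → (8,9); next start ≥ 9 → (12,15); next start ≥ 15 → (16,17).
Selected 5 broadcasts.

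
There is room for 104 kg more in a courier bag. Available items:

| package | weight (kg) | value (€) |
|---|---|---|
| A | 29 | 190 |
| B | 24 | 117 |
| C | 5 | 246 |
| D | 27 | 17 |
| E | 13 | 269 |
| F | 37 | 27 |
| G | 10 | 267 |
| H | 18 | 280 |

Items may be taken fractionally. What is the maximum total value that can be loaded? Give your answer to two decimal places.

Greedy by value/weight ratio, highest first.
Order: C (246/5=49.20) > G (267/10=26.70) > E (269/13=20.69) > H (280/18=15.56) > A (190/29=6.55) > B (117/24=4.88) > F (27/37=0.73) > D (17/27=0.63)
Fill: take C (5 @ 246) → take G (10 @ 267) → take E (13 @ 269) → take H (18 @ 280) → take A (29 @ 190) → take B (24 @ 117) → take 5/37 of F → 3.65; 104/104 used.
Total value = 1372.65

1372.65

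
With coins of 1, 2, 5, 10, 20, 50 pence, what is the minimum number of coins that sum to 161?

Use the largest denomination that fits, subtract, and repeat.
161 − 3×50→11 − 1×10→1 − 1×1→0
Total coins = 3 + 1 + 1 = 5

5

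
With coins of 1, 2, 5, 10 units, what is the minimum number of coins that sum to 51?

6

51 = 5×10 + 1×1
Total coins = 5 + 1 = 6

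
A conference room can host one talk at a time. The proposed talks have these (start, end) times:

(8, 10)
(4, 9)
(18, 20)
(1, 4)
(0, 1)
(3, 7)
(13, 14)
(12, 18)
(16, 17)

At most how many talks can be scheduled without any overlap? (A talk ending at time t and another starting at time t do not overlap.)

By end time: (0,1), (1,4), (3,7), (4,9), (8,10), (13,14), (16,17), (12,18), (18,20).
Pick (0,1); next start ≥ 1 → (1,4); next start ≥ 4 → (4,9); next start ≥ 9 → (13,14); next start ≥ 14 → (16,17); next start ≥ 17 → (18,20).
Selected 6 talks.

6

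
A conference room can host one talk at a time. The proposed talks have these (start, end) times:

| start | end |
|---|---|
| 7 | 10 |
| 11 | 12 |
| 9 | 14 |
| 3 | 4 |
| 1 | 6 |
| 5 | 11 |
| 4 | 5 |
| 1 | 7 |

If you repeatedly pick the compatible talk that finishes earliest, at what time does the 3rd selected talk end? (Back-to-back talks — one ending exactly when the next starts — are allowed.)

10

Order by finish time; keep every interval that doesn't clash with the previous kept one.
Sorted by end: (3,4)  (4,5)  (1,6)  (1,7)  (7,10)  (5,11)  (11,12)  (9,14)
take (3,4); take (4,5); take (7,10); take (11,12).
Selected: (3,4) (4,5) (7,10) (11,12)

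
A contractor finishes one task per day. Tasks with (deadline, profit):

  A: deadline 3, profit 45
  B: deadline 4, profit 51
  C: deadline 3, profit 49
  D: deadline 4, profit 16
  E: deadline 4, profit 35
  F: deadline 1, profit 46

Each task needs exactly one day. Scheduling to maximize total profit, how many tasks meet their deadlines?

4

Sort by profit descending; place each in the latest free slot ≤ its deadline.
By profit: B(d4,51), C(d3,49), F(d1,46), A(d3,45), E(d4,35), D(d4,16)
B→slot 4; C→slot 3; F→slot 1; A→slot 2; E skipped; D skipped.
4 of 6 scheduled.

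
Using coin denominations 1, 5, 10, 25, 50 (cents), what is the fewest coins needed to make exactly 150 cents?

3

150 − 3×50→0
Total coins = 3 = 3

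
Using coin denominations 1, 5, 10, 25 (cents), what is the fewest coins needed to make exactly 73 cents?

7

73 = 2×25 + 2×10 + 3×1
Total coins = 2 + 2 + 3 = 7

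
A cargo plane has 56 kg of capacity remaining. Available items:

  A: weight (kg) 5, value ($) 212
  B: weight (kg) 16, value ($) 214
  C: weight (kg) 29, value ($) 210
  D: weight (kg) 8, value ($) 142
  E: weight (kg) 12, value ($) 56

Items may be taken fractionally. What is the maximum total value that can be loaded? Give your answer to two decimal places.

Sort by value per unit weight and fill in that order.
Ratios (sorted): A 42.40, D 17.75, B 13.38, C 7.24, E 4.67
take A (5 @ 212); take D (8 @ 142); take B (16 @ 214); take 27/29 of C → 195.52. Capacity used 56/56.
Total value = 763.52

763.52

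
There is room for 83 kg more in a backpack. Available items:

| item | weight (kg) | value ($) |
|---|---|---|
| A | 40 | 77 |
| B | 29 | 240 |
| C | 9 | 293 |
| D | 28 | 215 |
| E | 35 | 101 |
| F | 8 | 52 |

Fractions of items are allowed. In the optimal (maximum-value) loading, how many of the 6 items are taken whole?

4

Ratios (sorted): C 32.56, B 8.28, D 7.68, F 6.50, E 2.89, A 1.93
take C (9 @ 293); take B (29 @ 240); take D (28 @ 215); take F (8 @ 52); take 9/35 of E → 25.97. Capacity used 83/83.
4 item(s) taken whole; one partial (take 9/35 of E).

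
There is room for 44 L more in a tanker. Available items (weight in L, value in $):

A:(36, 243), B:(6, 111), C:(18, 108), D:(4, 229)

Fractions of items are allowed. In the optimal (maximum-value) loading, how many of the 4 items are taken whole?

Sort by value per unit weight and fill in that order.
Ratios (sorted): D 57.25, B 18.50, A 6.75, C 6.00
take D (4 @ 229); take B (6 @ 111); take 34/36 of A → 229.50. Capacity used 44/44.
2 item(s) taken whole; one partial (take 34/36 of A).

2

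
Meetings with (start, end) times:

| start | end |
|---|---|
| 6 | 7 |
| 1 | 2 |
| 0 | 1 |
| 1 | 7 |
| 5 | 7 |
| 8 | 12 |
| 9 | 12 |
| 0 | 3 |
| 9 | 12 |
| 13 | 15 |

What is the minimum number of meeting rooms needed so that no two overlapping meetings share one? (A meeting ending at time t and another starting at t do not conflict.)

3

starts: [0, 0, 1, 1, 5, 6, 8, 9, 9, 13]
ends:   [1, 2, 3, 7, 7, 7, 12, 12, 12, 15]
s0→1 s0→2 e1→1 s1→2 s1→3  — peak 3.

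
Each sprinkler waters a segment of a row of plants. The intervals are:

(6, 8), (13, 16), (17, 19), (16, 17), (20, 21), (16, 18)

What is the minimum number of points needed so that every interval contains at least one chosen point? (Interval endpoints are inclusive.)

4

Sort by right endpoint; whenever an interval is uncovered, place a point at its right end.
Sorted: [6,8] [13,16] [16,17] [16,18] [17,19] [20,21]
{[6,8]} hit by 8; {[13,16],[16,17],[16,18]} hit by 16; {[17,19]} hit by 19; {[20,21]} hit by 21.
Points: 8, 16, 19, 21 (4 total).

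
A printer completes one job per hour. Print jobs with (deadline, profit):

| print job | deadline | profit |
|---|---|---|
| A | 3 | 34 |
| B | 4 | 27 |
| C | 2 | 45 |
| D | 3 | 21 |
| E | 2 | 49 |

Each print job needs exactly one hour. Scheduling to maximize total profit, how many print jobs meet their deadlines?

Sort by profit descending; place each in the latest free slot ≤ its deadline.
Profit order: E=49 C=45 A=34 B=27 D=21
Assign: E→slot 2, C→slot 1, A→slot 3, B→slot 4, D skipped.
Slots: [1:C] [2:E] [3:A] [4:B]
4 of 5 scheduled.

4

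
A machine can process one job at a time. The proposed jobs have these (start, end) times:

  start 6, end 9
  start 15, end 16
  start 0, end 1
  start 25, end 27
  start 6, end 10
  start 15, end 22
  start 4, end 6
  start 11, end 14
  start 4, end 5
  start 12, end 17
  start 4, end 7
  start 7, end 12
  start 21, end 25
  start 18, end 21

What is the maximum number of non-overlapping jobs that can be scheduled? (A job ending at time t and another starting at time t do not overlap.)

8

Sorted by end: (0,1)  (4,5)  (4,6)  (4,7)  (6,9)  (6,10)  (7,12)  (11,14)  (15,16)  (12,17)  (18,21)  (15,22)  (21,25)  (25,27)
take (0,1); take (4,5); skip (4,7); take (6,9); skip (6,10); skip (7,12); take (11,14); take (15,16); take (18,21); skip (15,22); take (21,25); take (25,27).
Selected 8 jobs.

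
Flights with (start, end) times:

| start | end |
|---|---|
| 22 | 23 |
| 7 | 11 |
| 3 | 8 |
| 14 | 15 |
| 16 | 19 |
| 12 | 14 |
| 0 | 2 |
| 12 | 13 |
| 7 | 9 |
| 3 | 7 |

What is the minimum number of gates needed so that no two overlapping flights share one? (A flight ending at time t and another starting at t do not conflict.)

3

The answer is the maximum number of intervals overlapping at any instant.
starts: [0, 3, 3, 7, 7, 12, 12, 14, 16, 22]
ends:   [2, 7, 8, 9, 11, 13, 14, 15, 19, 23]
s0→1 e2→0 s3→1 s3→2 e7→1 s7→2 s7→3  — peak 3.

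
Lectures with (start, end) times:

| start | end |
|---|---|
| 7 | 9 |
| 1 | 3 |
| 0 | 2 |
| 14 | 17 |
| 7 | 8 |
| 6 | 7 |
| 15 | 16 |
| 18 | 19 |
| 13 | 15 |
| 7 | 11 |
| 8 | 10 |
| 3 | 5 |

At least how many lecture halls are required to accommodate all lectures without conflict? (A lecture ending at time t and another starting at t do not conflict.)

The answer is the maximum number of intervals overlapping at any instant.
starts: [0, 1, 3, 6, 7, 7, 7, 8, 13, 14, 15, 18]
ends:   [2, 3, 5, 7, 8, 9, 10, 11, 15, 16, 17, 19]
s0→1 s1→2 e2→1 e3→0 s3→1 e5→0 s6→1 e7→0 s7→1 s7→2 s7→3  — peak 3.

3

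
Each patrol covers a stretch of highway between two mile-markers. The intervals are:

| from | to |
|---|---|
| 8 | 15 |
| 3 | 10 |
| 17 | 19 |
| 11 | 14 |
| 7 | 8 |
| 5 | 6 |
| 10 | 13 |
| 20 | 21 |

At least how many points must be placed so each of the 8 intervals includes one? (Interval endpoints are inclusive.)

5

Sort by right endpoint; whenever an interval is uncovered, place a point at its right end.
Sorted: [5,6] [7,8] [3,10] [10,13] [11,14] [8,15] [17,19] [20,21]
{[5,6]} hit by 6; {[7,8],[3,10]} hit by 8; {[10,13],[11,14],[8,15]} hit by 13; {[17,19]} hit by 19; {[20,21]} hit by 21.
Points: 6, 8, 13, 19, 21 (5 total).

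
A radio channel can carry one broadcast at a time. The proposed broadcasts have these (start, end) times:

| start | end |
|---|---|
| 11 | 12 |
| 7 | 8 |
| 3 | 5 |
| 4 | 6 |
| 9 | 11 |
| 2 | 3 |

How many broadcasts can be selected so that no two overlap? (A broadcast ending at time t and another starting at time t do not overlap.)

Sort by end time and greedily take each interval whose start is ≥ the last chosen end.
By end time: (2,3), (3,5), (4,6), (7,8), (9,11), (11,12).
Pick (2,3); next start ≥ 3 → (3,5); next start ≥ 5 → (7,8); next start ≥ 8 → (9,11); next start ≥ 11 → (11,12).
Selected 5 broadcasts.

5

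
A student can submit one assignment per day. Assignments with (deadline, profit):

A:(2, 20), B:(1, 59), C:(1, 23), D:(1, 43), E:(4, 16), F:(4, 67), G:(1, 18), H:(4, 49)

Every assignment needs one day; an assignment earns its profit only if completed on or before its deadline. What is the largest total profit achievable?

Sort by profit descending; place each in the latest free slot ≤ its deadline.
By profit: F(d4,67), B(d1,59), H(d4,49), D(d1,43), C(d1,23), A(d2,20), G(d1,18), E(d4,16)
F→slot 4; B→slot 1; H→slot 3; D skipped; C skipped; A→slot 2; G skipped; E skipped.
Profit = 59 + 20 + 49 + 67 = 195

195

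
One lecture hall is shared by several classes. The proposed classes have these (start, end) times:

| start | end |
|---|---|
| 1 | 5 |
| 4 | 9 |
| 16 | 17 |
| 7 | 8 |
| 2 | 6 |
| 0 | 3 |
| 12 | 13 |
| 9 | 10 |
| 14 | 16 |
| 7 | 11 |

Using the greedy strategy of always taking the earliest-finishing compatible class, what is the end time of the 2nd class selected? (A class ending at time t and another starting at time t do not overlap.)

8

Sort by end time and greedily take each interval whose start is ≥ the last chosen end.
Sorted by end: (0,3)  (1,5)  (2,6)  (7,8)  (4,9)  (9,10)  (7,11)  (12,13)  (14,16)  (16,17)
take (0,3); skip (1,5); skip (2,6); take (7,8); take (9,10); skip (7,11); take (12,13); take (14,16); take (16,17).
Selected: (0,3) (7,8) (9,10) (12,13) (14,16) (16,17)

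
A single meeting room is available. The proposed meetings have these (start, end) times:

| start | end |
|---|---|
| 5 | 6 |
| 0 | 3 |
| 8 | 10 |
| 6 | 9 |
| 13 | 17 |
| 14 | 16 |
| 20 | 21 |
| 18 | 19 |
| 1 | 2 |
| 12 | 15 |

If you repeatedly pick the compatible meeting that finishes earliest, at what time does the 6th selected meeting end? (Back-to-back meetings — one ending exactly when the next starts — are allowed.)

Greedy by earliest finish: after sorting by end time, pick each interval compatible with the last pick.
Sorted by end: (1,2)  (0,3)  (5,6)  (6,9)  (8,10)  (12,15)  (14,16)  (13,17)  (18,19)  (20,21)
take (1,2); take (5,6); take (6,9); take (12,15); skip (14,16); take (18,19); take (20,21).
Selected: (1,2) (5,6) (6,9) (12,15) (18,19) (20,21)

21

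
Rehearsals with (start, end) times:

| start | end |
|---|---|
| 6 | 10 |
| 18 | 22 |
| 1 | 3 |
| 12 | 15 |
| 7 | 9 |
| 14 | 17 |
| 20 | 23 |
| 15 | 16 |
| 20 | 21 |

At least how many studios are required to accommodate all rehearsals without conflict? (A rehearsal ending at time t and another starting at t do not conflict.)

starts: [1, 6, 7, 12, 14, 15, 18, 20, 20]
ends:   [3, 9, 10, 15, 16, 17, 21, 22, 23]
s1→1 e3→0 s6→1 s7→2 e9→1 e10→0 s12→1 s14→2 e15→1 s15→2 e16→1 e17→0 s18→1 s20→2 s20→3  — peak 3.

3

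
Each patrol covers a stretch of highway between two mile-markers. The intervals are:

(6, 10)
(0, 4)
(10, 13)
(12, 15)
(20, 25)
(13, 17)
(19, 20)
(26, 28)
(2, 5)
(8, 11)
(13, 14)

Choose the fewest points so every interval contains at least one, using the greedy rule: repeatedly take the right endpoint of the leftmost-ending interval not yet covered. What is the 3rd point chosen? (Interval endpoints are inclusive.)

Process intervals by earliest right end; each time one isn't hit yet, stab at its right endpoint.
Sorted: [0,4] [2,5] [6,10] [8,11] [10,13] [13,14] [12,15] [13,17] [19,20] [20,25] [26,28]
{[0,4],[2,5]} hit by 4; {[6,10],[8,11],[10,13]} hit by 10; {[13,14],[12,15],[13,17]} hit by 14; {[19,20],[20,25]} hit by 20; {[26,28]} hit by 28.
Points: 4, 10, 14, 20, 28 (5 total).

14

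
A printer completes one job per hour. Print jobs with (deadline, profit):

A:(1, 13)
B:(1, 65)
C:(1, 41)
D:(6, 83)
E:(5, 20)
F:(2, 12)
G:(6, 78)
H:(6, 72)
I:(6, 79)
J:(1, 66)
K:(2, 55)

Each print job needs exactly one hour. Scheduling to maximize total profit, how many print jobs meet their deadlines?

Sort by profit descending; place each in the latest free slot ≤ its deadline.
Profit order: D=83 I=79 G=78 H=72 J=66 B=65 K=55 C=41 E=20 A=13 F=12
Assign: D→slot 6, I→slot 5, G→slot 4, H→slot 3, J→slot 1, B skipped, K→slot 2, C skipped, E skipped, A skipped, F skipped.
Slots: [1:J] [2:K] [3:H] [4:G] [5:I] [6:D]
6 of 11 scheduled.

6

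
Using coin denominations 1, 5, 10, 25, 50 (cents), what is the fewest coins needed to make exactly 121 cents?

5

Use the largest denomination that fits, subtract, and repeat.
121 = 2×50 + 2×10 + 1×1
Total coins = 2 + 2 + 1 = 5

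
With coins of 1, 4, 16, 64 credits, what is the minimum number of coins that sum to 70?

4

70 − 1×64→6 − 1×4→2 − 2×1→0
Total coins = 1 + 1 + 2 = 4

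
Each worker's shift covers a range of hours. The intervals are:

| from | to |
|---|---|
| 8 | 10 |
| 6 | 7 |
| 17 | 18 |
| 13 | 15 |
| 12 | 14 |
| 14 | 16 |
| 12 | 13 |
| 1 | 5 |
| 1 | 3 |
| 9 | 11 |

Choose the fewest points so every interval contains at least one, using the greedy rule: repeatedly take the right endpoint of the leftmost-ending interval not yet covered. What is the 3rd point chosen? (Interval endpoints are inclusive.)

Sorted: [1,3] [1,5] [6,7] [8,10] [9,11] [12,13] [12,14] [13,15] [14,16] [17,18]
{[1,3],[1,5]} hit by 3; {[6,7]} hit by 7; {[8,10],[9,11]} hit by 10; {[12,13],[12,14],[13,15]} hit by 13; {[14,16]} hit by 16; {[17,18]} hit by 18.
Points: 3, 7, 10, 13, 16, 18 (6 total).

10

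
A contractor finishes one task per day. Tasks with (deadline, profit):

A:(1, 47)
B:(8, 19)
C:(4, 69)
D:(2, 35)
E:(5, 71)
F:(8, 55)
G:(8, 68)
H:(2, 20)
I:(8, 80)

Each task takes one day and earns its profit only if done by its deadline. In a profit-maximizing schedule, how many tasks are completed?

By profit: I(d8,80), E(d5,71), C(d4,69), G(d8,68), F(d8,55), A(d1,47), D(d2,35), H(d2,20), B(d8,19)
I→slot 8; E→slot 5; C→slot 4; G→slot 7; F→slot 6; A→slot 1; D→slot 2; H skipped; B→slot 3.
8 of 9 scheduled.

8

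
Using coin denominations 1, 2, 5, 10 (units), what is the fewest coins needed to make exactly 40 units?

4

Greedy: take as many of the largest coin as possible, then repeat with the remainder.
40 − 4×10→0
Total coins = 4 = 4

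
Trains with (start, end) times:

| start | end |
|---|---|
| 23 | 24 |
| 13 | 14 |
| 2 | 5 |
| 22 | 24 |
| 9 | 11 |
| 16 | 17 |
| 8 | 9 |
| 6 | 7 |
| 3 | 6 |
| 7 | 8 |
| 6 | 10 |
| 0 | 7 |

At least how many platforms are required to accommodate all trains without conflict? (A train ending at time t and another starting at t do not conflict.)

The answer is the maximum number of intervals overlapping at any instant.
starts: [0, 2, 3, 6, 6, 7, 8, 9, 13, 16, 22, 23]
ends:   [5, 6, 7, 7, 8, 9, 10, 11, 14, 17, 24, 24]
s0→1 s2→2 s3→3  — peak 3.

3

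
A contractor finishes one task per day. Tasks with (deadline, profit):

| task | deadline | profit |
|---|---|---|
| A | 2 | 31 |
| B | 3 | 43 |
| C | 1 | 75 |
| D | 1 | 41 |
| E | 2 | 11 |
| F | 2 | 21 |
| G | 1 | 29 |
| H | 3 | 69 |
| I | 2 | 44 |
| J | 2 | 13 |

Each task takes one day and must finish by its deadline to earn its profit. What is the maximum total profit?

By profit: C(d1,75), H(d3,69), I(d2,44), B(d3,43), D(d1,41), A(d2,31), G(d1,29), F(d2,21), J(d2,13), E(d2,11)
C→slot 1; H→slot 3; I→slot 2; B skipped; D skipped; A skipped; G skipped; F skipped; J skipped; E skipped.
Profit = 75 + 44 + 69 = 188

188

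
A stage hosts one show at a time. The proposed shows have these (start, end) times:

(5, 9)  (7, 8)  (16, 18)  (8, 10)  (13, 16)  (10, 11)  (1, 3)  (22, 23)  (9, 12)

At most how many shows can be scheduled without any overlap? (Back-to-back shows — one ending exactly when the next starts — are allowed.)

Order by finish time; keep every interval that doesn't clash with the previous kept one.
Sorted by end: (1,3)  (7,8)  (5,9)  (8,10)  (10,11)  (9,12)  (13,16)  (16,18)  (22,23)
take (1,3); take (7,8); take (8,10); take (10,11); take (13,16); take (16,18); take (22,23).
Selected 7 shows.

7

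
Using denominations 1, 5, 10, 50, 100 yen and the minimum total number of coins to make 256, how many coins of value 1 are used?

1

256 − 2×100→56 − 1×50→6 − 1×5→1 − 1×1→0
Count of 1: 1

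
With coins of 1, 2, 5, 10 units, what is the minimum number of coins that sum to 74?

Use the largest denomination that fits, subtract, and repeat.
74 − 7×10→4 − 2×2→0
Total coins = 7 + 2 = 9

9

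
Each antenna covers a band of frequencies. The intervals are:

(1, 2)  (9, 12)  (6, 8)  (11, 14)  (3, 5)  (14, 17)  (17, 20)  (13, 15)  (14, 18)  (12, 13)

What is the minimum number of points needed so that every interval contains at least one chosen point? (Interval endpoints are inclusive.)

Sort by right endpoint; whenever an interval is uncovered, place a point at its right end.
By right end: [1,2]  [3,5]  [6,8]  [9,12]  [12,13]  [11,14]  [13,15]  [14,17]  [14,18]  [17,20]
[1,2] uncovered → point at 2; [3,5] uncovered → point at 5; [6,8] uncovered → point at 8; [9,12] uncovered → point at 12; [13,15] uncovered → point at 15; [17,20] uncovered → point at 20.
Points: 2, 5, 8, 12, 15, 20 (6 total).

6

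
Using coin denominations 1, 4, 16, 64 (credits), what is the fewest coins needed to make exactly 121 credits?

Greedy: take as many of the largest coin as possible, then repeat with the remainder.
121 = 1×64 + 3×16 + 2×4 + 1×1
Total coins = 1 + 3 + 2 + 1 = 7

7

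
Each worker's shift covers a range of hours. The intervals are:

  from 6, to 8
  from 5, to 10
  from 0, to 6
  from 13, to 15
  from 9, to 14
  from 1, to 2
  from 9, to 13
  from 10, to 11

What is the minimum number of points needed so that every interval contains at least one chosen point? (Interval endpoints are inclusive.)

4

By right end: [1,2]  [0,6]  [6,8]  [5,10]  [10,11]  [9,13]  [9,14]  [13,15]
[1,2] uncovered → point at 2; [6,8] uncovered → point at 8; [10,11] uncovered → point at 11; [13,15] uncovered → point at 15.
Points: 2, 8, 11, 15 (4 total).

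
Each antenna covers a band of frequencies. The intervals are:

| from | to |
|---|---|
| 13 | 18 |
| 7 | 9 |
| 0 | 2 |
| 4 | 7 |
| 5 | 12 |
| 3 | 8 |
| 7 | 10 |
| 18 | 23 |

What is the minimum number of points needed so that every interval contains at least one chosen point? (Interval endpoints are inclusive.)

Sort by right endpoint; whenever an interval is uncovered, place a point at its right end.
Sorted: [0,2] [4,7] [3,8] [7,9] [7,10] [5,12] [13,18] [18,23]
{[0,2]} hit by 2; {[4,7],[3,8],[7,9],[7,10],[5,12]} hit by 7; {[13,18],[18,23]} hit by 18.
Points: 2, 7, 18 (3 total).

3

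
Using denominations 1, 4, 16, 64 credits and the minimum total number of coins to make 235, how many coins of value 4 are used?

2

Greedy: take as many of the largest coin as possible, then repeat with the remainder.
235 = 3×64 + 2×16 + 2×4 + 3×1
Count of 4: 2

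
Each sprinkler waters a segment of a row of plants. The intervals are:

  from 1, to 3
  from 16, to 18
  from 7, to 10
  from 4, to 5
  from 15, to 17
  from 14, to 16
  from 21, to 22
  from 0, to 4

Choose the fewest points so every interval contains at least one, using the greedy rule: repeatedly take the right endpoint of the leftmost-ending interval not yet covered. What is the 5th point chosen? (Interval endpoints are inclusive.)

Sort by right endpoint; whenever an interval is uncovered, place a point at its right end.
Sorted: [1,3] [0,4] [4,5] [7,10] [14,16] [15,17] [16,18] [21,22]
{[1,3],[0,4]} hit by 3; {[4,5]} hit by 5; {[7,10]} hit by 10; {[14,16],[15,17],[16,18]} hit by 16; {[21,22]} hit by 22.
Points: 3, 5, 10, 16, 22 (5 total).

22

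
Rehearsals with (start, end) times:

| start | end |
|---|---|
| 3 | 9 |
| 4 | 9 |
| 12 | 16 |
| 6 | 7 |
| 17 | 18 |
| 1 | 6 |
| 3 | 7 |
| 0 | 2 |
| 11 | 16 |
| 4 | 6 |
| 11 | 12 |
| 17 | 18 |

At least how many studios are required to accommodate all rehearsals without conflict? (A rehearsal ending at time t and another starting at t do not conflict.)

5

starts: [0, 1, 3, 3, 4, 4, 6, 11, 11, 12, 17, 17]
ends:   [2, 6, 6, 7, 7, 9, 9, 12, 16, 16, 18, 18]
s0→1 s1→2 e2→1 s3→2 s3→3 s4→4 s4→5  — peak 5.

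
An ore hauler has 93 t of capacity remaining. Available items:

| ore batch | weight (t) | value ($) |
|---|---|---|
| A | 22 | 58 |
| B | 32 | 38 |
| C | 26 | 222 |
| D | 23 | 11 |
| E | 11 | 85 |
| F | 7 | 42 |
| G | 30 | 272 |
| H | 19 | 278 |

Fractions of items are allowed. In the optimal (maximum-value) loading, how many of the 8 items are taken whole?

Greedy by value/weight ratio, highest first.
Order: H (278/19=14.63) > G (272/30=9.07) > C (222/26=8.54) > E (85/11=7.73) > F (42/7=6.00) > A (58/22=2.64) > B (38/32=1.19) > D (11/23=0.48)
Fill: take H (19 @ 278) → take G (30 @ 272) → take C (26 @ 222) → take E (11 @ 85) → take F (7 @ 42); 93/93 used.
5 item(s) taken whole.

5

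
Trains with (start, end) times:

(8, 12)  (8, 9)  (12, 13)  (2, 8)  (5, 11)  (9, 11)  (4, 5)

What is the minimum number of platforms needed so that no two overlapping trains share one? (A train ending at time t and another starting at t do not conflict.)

3

starts: [2, 4, 5, 8, 8, 9, 12]
ends:   [5, 8, 9, 11, 11, 12, 13]
s2→1 s4→2 e5→1 s5→2 e8→1 s8→2 s8→3  — peak 3.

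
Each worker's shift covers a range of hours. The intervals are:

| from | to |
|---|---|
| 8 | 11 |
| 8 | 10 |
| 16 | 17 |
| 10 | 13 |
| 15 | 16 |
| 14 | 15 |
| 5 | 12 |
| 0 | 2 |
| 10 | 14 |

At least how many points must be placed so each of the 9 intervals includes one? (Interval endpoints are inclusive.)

By right end: [0,2]  [8,10]  [8,11]  [5,12]  [10,13]  [10,14]  [14,15]  [15,16]  [16,17]
[0,2] uncovered → point at 2; [8,10] uncovered → point at 10; [14,15] uncovered → point at 15; [16,17] uncovered → point at 17.
Points: 2, 10, 15, 17 (4 total).

4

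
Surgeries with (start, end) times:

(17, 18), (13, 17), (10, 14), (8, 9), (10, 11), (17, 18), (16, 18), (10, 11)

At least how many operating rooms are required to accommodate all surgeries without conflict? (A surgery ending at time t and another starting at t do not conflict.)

3

The answer is the maximum number of intervals overlapping at any instant.
Events (time:±→running): 8:+→1 9:-→0 10:+→1 10:+→2 10:+→3 … peak 3.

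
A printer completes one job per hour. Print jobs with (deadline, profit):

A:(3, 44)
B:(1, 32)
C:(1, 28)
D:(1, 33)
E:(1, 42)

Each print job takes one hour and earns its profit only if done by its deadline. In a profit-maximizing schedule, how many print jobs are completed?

2

Sort by profit descending; place each in the latest free slot ≤ its deadline.
Profit order: A=44 E=42 D=33 B=32 C=28
Assign: A→slot 3, E→slot 1, D skipped, B skipped, C skipped.
Slots: [1:E] [3:A]
2 of 5 scheduled.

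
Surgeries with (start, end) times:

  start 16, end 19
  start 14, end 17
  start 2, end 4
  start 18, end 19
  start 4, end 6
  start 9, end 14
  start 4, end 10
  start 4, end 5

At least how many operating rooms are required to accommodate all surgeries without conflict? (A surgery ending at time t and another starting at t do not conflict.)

3

Count concurrent intervals with a sweep; the peak is the room count.
starts: [2, 4, 4, 4, 9, 14, 16, 18]
ends:   [4, 5, 6, 10, 14, 17, 19, 19]
s2→1 e4→0 s4→1 s4→2 s4→3  — peak 3.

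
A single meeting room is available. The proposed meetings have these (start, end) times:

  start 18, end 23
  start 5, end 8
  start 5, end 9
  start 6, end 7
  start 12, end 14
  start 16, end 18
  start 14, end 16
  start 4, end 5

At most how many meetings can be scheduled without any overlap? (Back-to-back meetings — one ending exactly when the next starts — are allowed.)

By end time: (4,5), (6,7), (5,8), (5,9), (12,14), (14,16), (16,18), (18,23).
Pick (4,5); next start ≥ 5 → (6,7); next start ≥ 7 → (12,14); next start ≥ 14 → (14,16); next start ≥ 16 → (16,18); next start ≥ 18 → (18,23).
Selected 6 meetings.

6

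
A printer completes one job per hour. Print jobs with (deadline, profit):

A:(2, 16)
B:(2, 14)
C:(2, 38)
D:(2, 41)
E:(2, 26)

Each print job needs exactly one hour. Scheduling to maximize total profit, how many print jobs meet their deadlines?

Sort by profit descending; place each in the latest free slot ≤ its deadline.
By profit: D(d2,41), C(d2,38), E(d2,26), A(d2,16), B(d2,14)
D→slot 2; C→slot 1; E skipped; A skipped; B skipped.
2 of 5 scheduled.

2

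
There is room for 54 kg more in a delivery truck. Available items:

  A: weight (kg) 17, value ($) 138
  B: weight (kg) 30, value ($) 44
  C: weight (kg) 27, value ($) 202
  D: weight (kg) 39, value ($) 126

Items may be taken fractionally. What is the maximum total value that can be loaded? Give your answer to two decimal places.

372.31

Greedy by value/weight ratio, highest first.
Ratios (sorted): A 8.12, C 7.48, D 3.23, B 1.47
take A (17 @ 138); take C (27 @ 202); take 10/39 of D → 32.31. Capacity used 54/54.
Total value = 372.31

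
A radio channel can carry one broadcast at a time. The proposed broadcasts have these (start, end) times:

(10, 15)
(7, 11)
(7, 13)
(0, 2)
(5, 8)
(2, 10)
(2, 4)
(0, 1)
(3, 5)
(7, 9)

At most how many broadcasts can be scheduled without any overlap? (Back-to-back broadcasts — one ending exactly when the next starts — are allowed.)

Greedy by earliest finish: after sorting by end time, pick each interval compatible with the last pick.
Sorted by end: (0,1)  (0,2)  (2,4)  (3,5)  (5,8)  (7,9)  (2,10)  (7,11)  (7,13)  (10,15)
take (0,1); take (2,4); take (5,8); take (10,15).
Selected 4 broadcasts.

4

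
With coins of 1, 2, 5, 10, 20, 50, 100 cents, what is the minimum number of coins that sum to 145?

4

145 = 1×100 + 2×20 + 1×5
Total coins = 1 + 2 + 1 = 4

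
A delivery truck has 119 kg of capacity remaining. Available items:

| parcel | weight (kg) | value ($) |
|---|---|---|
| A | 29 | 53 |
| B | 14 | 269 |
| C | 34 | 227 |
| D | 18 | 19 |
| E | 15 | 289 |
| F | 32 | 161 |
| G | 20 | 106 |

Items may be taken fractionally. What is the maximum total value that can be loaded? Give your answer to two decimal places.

1059.31

Sort by value per unit weight and fill in that order.
Order: E (289/15=19.27) > B (269/14=19.21) > C (227/34=6.68) > G (106/20=5.30) > F (161/32=5.03) > A (53/29=1.83) > D (19/18=1.06)
Fill: take E (15 @ 289) → take B (14 @ 269) → take C (34 @ 227) → take G (20 @ 106) → take F (32 @ 161) → take 4/29 of A → 7.31; 119/119 used.
Total value = 1059.31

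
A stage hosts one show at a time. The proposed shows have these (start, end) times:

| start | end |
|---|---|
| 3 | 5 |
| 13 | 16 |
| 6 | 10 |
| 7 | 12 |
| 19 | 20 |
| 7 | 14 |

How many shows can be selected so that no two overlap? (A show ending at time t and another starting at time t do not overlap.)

Sort by end time and greedily take each interval whose start is ≥ the last chosen end.
By end time: (3,5), (6,10), (7,12), (7,14), (13,16), (19,20).
Pick (3,5); next start ≥ 5 → (6,10); next start ≥ 10 → (13,16); next start ≥ 16 → (19,20).
Selected 4 shows.

4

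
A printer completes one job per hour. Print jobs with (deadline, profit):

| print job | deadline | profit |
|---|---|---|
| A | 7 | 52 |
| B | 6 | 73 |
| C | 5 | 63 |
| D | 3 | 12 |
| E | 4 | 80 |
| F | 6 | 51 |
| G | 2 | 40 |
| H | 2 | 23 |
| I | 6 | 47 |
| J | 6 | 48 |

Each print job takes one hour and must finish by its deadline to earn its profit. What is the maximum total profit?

414

Take jobs in profit order; each goes to the latest open slot no later than its deadline.
Profit order: E=80 B=73 C=63 A=52 F=51 J=48 I=47 G=40 H=23 D=12
Assign: E→slot 4, B→slot 6, C→slot 5, A→slot 7, F→slot 3, J→slot 2, I→slot 1, G skipped, H skipped, D skipped.
Slots: [1:I] [2:J] [3:F] [4:E] [5:C] [6:B] [7:A]
Profit = 47 + 48 + 51 + 80 + 63 + 73 + 52 = 414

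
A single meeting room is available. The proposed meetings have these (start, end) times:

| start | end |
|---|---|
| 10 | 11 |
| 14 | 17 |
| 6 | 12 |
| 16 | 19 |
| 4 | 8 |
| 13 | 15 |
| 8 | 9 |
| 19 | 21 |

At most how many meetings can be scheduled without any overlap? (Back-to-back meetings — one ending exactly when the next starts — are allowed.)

6

Sorted by end: (4,8)  (8,9)  (10,11)  (6,12)  (13,15)  (14,17)  (16,19)  (19,21)
take (4,8); take (8,9); take (10,11); take (13,15); skip (14,17); take (16,19); take (19,21).
Selected 6 meetings.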